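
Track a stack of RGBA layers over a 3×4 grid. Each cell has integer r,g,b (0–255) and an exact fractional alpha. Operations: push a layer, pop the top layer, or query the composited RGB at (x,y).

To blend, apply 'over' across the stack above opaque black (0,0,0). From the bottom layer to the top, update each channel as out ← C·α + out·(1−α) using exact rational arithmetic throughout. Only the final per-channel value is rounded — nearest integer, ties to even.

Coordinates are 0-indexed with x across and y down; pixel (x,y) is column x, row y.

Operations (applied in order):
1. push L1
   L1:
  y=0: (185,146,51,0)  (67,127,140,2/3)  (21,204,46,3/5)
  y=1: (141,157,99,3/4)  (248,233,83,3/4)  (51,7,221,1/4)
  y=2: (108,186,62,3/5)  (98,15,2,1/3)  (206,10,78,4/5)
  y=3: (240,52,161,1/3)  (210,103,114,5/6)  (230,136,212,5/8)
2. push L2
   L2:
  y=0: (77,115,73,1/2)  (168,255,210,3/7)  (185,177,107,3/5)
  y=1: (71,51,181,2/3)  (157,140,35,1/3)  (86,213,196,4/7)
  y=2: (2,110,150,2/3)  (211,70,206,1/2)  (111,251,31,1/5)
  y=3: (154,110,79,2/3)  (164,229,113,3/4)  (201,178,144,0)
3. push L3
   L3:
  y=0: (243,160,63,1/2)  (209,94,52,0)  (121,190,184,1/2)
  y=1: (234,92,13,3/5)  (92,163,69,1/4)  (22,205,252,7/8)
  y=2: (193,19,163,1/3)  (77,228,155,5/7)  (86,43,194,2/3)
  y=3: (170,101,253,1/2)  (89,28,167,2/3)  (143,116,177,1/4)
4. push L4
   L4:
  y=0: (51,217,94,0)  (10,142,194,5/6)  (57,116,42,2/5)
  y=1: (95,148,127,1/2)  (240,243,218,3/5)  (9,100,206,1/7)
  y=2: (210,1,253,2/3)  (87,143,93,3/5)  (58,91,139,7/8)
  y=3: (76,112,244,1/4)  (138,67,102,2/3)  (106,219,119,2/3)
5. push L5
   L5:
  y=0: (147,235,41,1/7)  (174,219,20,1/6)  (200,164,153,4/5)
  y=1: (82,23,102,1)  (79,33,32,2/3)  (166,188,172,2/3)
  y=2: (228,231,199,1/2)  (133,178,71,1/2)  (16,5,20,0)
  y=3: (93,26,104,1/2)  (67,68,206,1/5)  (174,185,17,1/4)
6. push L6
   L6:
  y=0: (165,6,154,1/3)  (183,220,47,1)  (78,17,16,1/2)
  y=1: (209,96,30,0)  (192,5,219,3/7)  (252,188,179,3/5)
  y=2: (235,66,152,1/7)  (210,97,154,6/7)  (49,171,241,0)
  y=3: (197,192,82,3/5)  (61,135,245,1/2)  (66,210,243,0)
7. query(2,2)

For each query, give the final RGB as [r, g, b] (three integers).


at x=2,y=2 over L1,L2,L3,L4,L5,L6:
+L1 (α=4/5) → [824/5, 8, 312/5]
+L2 (α=1/5) → [3851/25, 283/5, 1403/25]
+L3 (α=2/3) → [2717/25, 713/15, 3701/25]
+L4 (α=7/8) → [12867/200, 2567/30, 14013/100]
+L5 (α=0) → [12867/200, 2567/30, 14013/100]
+L6 (α=0) → [12867/200, 2567/30, 14013/100]
→ [64, 86, 140]


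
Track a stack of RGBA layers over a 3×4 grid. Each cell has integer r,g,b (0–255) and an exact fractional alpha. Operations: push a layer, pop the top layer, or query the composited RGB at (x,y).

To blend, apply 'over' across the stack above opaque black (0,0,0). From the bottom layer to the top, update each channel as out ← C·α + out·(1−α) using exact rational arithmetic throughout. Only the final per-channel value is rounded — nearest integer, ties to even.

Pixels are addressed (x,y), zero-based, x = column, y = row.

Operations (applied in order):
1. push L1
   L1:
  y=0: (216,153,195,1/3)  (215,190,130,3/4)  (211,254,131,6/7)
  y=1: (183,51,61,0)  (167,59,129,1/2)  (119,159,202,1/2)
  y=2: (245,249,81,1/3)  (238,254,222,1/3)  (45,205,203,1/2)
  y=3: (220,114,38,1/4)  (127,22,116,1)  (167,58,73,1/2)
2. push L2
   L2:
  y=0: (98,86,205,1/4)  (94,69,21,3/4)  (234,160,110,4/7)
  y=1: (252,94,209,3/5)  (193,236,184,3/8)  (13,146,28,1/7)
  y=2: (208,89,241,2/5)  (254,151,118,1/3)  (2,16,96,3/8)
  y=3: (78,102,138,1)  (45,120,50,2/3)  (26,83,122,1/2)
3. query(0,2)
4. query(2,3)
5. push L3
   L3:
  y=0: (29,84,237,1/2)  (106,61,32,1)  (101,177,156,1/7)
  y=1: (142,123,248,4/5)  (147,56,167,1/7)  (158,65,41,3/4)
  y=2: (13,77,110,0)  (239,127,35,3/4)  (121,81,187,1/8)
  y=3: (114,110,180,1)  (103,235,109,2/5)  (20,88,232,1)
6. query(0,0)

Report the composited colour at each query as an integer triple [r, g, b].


query (0,2) [L1,L2] — begin 0,0,0
+L1 (α=1/3) → [245/3, 83, 27]
+L2 (α=2/5) → [661/5, 427/5, 563/5]
→ [132, 85, 113]

(2,3) stack=L1,L2; from [0,0,0]:
+L1 (α=1/2) → [167/2, 29, 73/2]
+L2 (α=1/2) → [219/4, 56, 317/4]
= [55, 56, 79]

(0,0) stack=L1,L2,L3; from [0,0,0]:
+L1 (α=1/3) → [72, 51, 65]
+L2 (α=1/4) → [157/2, 239/4, 100]
+L3 (α=1/2) → [215/4, 575/8, 337/2]
→ [54, 72, 168]


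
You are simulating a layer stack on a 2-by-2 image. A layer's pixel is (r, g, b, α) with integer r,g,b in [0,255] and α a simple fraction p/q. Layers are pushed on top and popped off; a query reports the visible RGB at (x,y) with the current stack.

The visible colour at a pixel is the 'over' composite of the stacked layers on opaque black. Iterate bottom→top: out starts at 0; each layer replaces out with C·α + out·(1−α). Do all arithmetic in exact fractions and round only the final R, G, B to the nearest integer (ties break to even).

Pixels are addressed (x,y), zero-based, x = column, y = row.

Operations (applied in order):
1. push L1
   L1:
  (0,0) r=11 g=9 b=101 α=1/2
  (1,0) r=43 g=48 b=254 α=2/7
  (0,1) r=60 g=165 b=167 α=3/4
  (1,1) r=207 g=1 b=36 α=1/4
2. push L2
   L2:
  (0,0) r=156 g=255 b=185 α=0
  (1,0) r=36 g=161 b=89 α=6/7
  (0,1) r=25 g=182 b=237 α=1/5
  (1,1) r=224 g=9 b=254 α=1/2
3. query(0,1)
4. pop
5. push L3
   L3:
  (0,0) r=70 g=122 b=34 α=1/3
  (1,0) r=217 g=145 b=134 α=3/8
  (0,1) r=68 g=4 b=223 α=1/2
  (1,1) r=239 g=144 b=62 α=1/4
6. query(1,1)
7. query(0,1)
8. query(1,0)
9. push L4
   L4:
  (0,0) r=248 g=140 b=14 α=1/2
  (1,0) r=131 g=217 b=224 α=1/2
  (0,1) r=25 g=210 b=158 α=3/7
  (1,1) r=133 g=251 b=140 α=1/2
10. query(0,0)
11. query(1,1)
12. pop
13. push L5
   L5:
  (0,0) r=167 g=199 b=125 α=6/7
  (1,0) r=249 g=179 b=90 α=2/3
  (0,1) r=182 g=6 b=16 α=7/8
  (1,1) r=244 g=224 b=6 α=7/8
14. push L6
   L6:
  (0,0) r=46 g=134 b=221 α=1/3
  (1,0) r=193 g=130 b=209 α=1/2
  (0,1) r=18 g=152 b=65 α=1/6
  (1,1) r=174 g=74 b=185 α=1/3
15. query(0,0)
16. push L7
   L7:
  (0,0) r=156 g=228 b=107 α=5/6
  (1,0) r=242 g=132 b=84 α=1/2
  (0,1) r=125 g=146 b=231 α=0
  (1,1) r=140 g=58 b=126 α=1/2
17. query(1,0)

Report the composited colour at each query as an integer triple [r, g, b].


(0,1) stack=L1,L2; from [0,0,0]:
after L1 α=3/4: [45, 495/4, 501/4]
after L2 α=1/5: [41, 677/5, 738/5]
= [41, 135, 148]

(1,1) stack=L1,L3; from [0,0,0]:
L1 α=1/4: [207/4, 1/4, 9]
L3 α=1/4: [1577/16, 579/16, 89/4]
rounded: [99, 36, 22]

(0,1) stack=L1,L3; from [0,0,0]:
L1 α=3/4: [45, 495/4, 501/4]
L3 α=1/2: [113/2, 511/8, 1393/8]
= [56, 64, 174]

(1,0) stack=L1,L3; from [0,0,0]:
L1 α=2/7: [86/7, 96/7, 508/7]
L3 α=3/8: [4987/56, 3525/56, 2677/28]
rounded: [89, 63, 96]

at x=0,y=0 over L1,L3,L4:
+L1 (α=1/2) → [11/2, 9/2, 101/2]
+L3 (α=1/3) → [27, 131/3, 45]
+L4 (α=1/2) → [275/2, 551/6, 59/2]
rounded: [138, 92, 30]

query (1,1) [L1,L3,L4] — begin 0,0,0
+L1 (α=1/4) → [207/4, 1/4, 9]
+L3 (α=1/4) → [1577/16, 579/16, 89/4]
+L4 (α=1/2) → [3705/32, 4595/32, 649/8]
→ [116, 144, 81]

(0,0) stack=L1,L3,L5,L6; from [0,0,0]:
after L1 α=1/2: [11/2, 9/2, 101/2]
after L3 α=1/3: [27, 131/3, 45]
after L5 α=6/7: [147, 3713/21, 795/7]
after L6 α=1/3: [340/3, 10240/63, 3137/21]
rounded: [113, 163, 149]

query (1,0) [L1,L3,L5,L6,L7] — begin 0,0,0
L1 α=2/7: [86/7, 96/7, 508/7]
L3 α=3/8: [4987/56, 3525/56, 2677/28]
L5 α=2/3: [32875/168, 23573/168, 7717/84]
L6 α=1/2: [65299/336, 45413/336, 25273/168]
L7 α=1/2: [146611/672, 89765/672, 39385/336]
rounded: [218, 134, 117]


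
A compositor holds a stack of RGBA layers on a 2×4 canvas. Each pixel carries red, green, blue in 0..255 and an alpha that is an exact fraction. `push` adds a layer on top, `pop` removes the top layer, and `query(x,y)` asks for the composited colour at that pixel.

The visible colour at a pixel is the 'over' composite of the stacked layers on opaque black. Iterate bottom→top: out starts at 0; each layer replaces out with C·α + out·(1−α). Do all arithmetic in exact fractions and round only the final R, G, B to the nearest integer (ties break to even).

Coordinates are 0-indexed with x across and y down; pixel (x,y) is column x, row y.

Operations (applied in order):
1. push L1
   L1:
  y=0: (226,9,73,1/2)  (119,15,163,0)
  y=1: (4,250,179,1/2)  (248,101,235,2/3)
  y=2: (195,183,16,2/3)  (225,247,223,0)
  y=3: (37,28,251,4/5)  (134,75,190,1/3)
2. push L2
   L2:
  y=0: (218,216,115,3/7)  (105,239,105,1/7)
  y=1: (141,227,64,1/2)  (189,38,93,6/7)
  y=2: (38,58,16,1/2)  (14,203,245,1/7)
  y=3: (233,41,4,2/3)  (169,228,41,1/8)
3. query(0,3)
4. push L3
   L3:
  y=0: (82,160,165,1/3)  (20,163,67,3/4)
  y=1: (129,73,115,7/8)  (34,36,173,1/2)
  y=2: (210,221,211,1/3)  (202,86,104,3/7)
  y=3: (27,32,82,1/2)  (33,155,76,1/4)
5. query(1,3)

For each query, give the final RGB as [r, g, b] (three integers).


at x=0,y=3 over L1,L2:
L1 α=4/5: [148/5, 112/5, 1004/5]
L2 α=2/3: [826/5, 174/5, 348/5]
rounded: [165, 35, 70]

query (1,3) [L1,L2,L3] — begin 0,0,0
L1 α=1/3: [134/3, 25, 190/3]
L2 α=1/8: [1445/24, 403/8, 1453/24]
L3 α=1/4: [1709/32, 2449/32, 2061/32]
rounded: [53, 77, 64]


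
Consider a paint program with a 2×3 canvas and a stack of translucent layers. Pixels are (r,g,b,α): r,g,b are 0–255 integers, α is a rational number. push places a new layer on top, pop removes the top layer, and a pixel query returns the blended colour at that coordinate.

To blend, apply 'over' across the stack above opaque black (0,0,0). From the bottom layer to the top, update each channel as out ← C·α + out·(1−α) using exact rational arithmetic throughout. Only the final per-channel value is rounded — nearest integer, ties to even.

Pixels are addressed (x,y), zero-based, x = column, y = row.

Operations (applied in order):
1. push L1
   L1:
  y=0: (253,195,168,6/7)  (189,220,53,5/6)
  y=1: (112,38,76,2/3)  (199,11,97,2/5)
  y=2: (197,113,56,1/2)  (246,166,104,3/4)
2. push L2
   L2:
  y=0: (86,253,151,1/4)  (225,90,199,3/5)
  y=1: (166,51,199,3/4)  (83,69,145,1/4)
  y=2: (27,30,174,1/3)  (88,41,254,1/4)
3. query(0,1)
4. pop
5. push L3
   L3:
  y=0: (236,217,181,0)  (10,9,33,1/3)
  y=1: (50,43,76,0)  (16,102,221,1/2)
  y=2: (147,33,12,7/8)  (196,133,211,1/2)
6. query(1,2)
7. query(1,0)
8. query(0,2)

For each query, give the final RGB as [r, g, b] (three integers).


at x=0,y=1 over L1,L2:
+L1 (α=2/3) → [224/3, 76/3, 152/3]
+L2 (α=3/4) → [859/6, 535/12, 1943/12]
= [143, 45, 162]

at x=1,y=2 over L1,L3:
after L1 α=3/4: [369/2, 249/2, 78]
after L3 α=1/2: [761/4, 515/4, 289/2]
= [190, 129, 144]

(1,0) stack=L1,L3; from [0,0,0]:
L1 α=5/6: [315/2, 550/3, 265/6]
L3 α=1/3: [325/3, 1127/9, 364/9]
→ [108, 125, 40]

query (0,2) [L1,L3] — begin 0,0,0
+L1 (α=1/2) → [197/2, 113/2, 28]
+L3 (α=7/8) → [2255/16, 575/16, 14]
rounded: [141, 36, 14]


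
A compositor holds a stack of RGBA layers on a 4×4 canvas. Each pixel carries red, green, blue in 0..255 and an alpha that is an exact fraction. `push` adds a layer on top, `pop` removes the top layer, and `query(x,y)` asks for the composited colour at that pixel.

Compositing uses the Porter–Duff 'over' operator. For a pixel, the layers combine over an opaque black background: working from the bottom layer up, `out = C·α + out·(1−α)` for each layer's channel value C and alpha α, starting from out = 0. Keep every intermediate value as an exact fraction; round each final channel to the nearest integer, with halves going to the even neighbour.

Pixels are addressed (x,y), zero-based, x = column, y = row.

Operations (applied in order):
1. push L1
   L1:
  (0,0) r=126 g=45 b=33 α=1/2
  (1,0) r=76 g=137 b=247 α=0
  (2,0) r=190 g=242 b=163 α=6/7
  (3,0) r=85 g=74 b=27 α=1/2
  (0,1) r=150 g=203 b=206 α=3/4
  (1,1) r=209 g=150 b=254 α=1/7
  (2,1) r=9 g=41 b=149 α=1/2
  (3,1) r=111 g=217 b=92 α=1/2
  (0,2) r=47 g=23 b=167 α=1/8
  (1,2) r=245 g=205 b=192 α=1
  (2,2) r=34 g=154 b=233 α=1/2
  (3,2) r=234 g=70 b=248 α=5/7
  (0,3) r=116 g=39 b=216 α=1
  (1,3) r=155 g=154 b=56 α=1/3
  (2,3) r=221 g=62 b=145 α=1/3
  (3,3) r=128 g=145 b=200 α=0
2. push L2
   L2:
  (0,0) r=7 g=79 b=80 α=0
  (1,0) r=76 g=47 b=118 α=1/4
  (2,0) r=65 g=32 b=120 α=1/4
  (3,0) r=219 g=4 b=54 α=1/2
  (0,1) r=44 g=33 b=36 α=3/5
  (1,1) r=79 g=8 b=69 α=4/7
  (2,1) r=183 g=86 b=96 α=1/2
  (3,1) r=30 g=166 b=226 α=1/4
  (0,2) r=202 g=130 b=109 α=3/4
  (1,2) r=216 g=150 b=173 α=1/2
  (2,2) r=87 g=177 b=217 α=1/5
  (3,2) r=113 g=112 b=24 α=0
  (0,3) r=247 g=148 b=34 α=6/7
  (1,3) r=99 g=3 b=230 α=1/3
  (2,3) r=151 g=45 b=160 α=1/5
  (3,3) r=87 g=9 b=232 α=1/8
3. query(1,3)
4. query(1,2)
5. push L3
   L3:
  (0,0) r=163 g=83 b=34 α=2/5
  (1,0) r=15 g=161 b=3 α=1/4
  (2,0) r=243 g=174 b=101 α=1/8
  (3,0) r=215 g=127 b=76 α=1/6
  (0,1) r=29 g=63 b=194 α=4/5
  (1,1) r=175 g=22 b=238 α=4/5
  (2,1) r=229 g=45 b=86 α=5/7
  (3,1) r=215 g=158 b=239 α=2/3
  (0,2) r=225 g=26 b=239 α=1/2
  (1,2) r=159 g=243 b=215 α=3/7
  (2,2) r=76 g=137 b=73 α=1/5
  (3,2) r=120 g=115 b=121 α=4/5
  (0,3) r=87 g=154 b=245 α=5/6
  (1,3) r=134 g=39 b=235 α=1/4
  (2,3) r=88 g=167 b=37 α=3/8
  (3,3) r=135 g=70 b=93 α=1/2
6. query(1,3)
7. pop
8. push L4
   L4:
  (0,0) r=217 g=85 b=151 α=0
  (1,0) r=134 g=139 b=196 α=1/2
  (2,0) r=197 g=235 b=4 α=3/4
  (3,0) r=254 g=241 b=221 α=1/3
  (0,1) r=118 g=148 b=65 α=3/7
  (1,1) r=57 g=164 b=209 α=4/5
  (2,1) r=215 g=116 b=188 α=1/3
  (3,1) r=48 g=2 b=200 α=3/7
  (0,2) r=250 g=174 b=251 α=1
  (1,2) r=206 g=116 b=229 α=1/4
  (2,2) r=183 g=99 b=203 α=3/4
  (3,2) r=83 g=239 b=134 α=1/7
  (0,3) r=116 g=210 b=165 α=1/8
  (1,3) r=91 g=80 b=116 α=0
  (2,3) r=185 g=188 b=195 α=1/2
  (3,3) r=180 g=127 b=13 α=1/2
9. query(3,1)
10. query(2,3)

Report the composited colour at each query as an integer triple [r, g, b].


at x=1,y=3 over L1,L2:
+L1 (α=1/3) → [155/3, 154/3, 56/3]
+L2 (α=1/3) → [607/9, 317/9, 802/9]
= [67, 35, 89]

at x=1,y=2 over L1,L2:
after L1 α=1: [245, 205, 192]
after L2 α=1/2: [461/2, 355/2, 365/2]
= [230, 178, 182]

(1,3) stack=L1,L2,L3; from [0,0,0]:
after L1 α=1/3: [155/3, 154/3, 56/3]
after L2 α=1/3: [607/9, 317/9, 802/9]
after L3 α=1/4: [1009/12, 217/6, 1507/12]
= [84, 36, 126]

at x=3,y=1 over L1,L2,L4:
after L1 α=1/2: [111/2, 217/2, 46]
after L2 α=1/4: [393/8, 983/8, 91]
after L4 α=3/7: [681/14, 995/14, 964/7]
rounded: [49, 71, 138]

(2,3) stack=L1,L2,L4; from [0,0,0]:
L1 α=1/3: [221/3, 62/3, 145/3]
L2 α=1/5: [1337/15, 383/15, 212/3]
L4 α=1/2: [2056/15, 3203/30, 797/6]
rounded: [137, 107, 133]


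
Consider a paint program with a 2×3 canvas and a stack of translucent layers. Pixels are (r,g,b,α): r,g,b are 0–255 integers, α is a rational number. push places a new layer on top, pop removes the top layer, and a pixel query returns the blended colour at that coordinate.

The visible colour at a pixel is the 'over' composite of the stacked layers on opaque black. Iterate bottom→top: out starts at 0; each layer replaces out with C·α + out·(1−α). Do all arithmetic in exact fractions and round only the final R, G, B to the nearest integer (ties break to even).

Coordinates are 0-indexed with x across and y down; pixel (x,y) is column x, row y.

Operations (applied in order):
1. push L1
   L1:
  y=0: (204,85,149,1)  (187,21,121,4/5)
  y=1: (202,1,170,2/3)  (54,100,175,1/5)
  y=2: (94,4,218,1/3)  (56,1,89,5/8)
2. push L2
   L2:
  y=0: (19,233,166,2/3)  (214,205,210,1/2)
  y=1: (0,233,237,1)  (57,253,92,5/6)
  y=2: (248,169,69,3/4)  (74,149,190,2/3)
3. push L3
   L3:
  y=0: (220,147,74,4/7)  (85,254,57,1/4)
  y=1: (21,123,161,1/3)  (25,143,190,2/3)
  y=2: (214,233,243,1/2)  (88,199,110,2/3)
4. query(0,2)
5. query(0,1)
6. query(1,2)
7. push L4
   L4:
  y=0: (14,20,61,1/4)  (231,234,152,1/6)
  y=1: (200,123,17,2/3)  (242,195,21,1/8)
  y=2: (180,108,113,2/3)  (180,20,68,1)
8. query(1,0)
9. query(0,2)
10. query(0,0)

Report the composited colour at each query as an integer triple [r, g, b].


query (0,2) [L1,L2,L3] — begin 0,0,0
L1 α=1/3: [94/3, 4/3, 218/3]
L2 α=3/4: [1163/6, 1525/12, 839/12]
L3 α=1/2: [2447/12, 4321/24, 3755/24]
rounded: [204, 180, 156]

at x=0,y=1 over L1,L2,L3:
after L1 α=2/3: [404/3, 2/3, 340/3]
after L2 α=1: [0, 233, 237]
after L3 α=1/3: [7, 589/3, 635/3]
= [7, 196, 212]

query (1,2) [L1,L2,L3] — begin 0,0,0
L1 α=5/8: [35, 5/8, 445/8]
L2 α=2/3: [61, 2389/24, 3485/24]
L3 α=2/3: [79, 11941/72, 8765/72]
→ [79, 166, 122]

query (1,0) [L1,L2,L3,L4] — begin 0,0,0
L1 α=4/5: [748/5, 84/5, 484/5]
L2 α=1/2: [909/5, 1109/10, 767/5]
L3 α=1/4: [788/5, 5867/40, 1293/10]
L4 α=1/6: [1019/6, 7739/48, 1597/12]
rounded: [170, 161, 133]

query (0,2) [L1,L2,L3,L4] — begin 0,0,0
L1 α=1/3: [94/3, 4/3, 218/3]
L2 α=3/4: [1163/6, 1525/12, 839/12]
L3 α=1/2: [2447/12, 4321/24, 3755/24]
L4 α=2/3: [6767/36, 9505/72, 9179/72]
rounded: [188, 132, 127]

query (0,0) [L1,L2,L3,L4] — begin 0,0,0
L1 α=1: [204, 85, 149]
L2 α=2/3: [242/3, 551/3, 481/3]
L3 α=4/7: [1122/7, 1139/7, 111]
L4 α=1/4: [866/7, 3557/28, 197/2]
= [124, 127, 98]


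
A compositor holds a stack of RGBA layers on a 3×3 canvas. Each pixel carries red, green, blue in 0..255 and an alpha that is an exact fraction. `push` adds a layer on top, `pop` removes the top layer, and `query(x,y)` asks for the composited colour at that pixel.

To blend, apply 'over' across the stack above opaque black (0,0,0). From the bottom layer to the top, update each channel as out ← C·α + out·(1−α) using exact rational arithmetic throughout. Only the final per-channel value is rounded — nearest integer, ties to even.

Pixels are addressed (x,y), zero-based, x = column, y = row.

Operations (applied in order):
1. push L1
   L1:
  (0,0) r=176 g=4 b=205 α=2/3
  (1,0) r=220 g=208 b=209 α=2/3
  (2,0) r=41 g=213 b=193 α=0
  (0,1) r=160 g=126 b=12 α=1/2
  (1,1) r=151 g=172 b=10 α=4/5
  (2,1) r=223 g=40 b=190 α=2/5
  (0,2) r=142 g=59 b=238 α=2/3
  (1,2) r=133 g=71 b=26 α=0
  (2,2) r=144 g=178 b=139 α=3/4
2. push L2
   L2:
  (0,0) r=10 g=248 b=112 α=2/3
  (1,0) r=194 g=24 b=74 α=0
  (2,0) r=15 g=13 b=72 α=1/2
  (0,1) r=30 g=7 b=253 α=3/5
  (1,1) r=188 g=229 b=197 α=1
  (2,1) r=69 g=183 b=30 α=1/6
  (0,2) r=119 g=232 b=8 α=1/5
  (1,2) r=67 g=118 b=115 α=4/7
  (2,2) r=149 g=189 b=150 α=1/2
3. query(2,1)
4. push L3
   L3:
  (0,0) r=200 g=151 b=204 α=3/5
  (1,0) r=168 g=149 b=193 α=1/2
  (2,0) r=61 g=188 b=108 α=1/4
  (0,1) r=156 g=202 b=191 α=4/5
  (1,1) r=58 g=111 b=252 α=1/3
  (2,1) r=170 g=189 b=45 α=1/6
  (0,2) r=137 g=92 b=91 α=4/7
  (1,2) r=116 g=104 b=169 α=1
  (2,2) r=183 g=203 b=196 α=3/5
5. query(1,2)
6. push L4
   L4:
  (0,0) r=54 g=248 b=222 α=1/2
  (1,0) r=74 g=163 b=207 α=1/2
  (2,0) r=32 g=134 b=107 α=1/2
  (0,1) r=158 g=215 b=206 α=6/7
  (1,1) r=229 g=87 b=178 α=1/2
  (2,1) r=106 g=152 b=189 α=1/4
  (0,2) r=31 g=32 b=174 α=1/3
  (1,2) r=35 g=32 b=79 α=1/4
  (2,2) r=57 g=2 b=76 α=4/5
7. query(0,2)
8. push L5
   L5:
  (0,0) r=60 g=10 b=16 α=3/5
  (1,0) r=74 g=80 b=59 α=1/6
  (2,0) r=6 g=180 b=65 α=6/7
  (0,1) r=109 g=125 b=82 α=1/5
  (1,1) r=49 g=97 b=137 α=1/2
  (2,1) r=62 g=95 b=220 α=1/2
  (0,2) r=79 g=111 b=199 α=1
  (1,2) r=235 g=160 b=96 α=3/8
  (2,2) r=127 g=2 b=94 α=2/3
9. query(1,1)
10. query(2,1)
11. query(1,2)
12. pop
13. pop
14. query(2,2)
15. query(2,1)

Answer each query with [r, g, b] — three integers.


at x=2,y=1 over L1,L2:
+L1 (α=2/5) → [446/5, 16, 76]
+L2 (α=1/6) → [515/6, 263/6, 205/3]
→ [86, 44, 68]

at x=1,y=2 over L1,L2,L3:
after L1 α=0: [0, 0, 0]
after L2 α=4/7: [268/7, 472/7, 460/7]
after L3 α=1: [116, 104, 169]
rounded: [116, 104, 169]

(0,2) stack=L1,L2,L3,L4; from [0,0,0]:
+L1 (α=2/3) → [284/3, 118/3, 476/3]
+L2 (α=1/5) → [1493/15, 1168/15, 1928/15]
+L3 (α=4/7) → [4233/35, 3008/35, 3748/35]
+L4 (α=1/3) → [9551/105, 7136/105, 13586/105]
→ [91, 68, 129]

(1,1) stack=L1,L2,L3,L4,L5; from [0,0,0]:
L1 α=4/5: [604/5, 688/5, 8]
L2 α=1: [188, 229, 197]
L3 α=1/3: [434/3, 569/3, 646/3]
L4 α=1/2: [1121/6, 415/3, 590/3]
L5 α=1/2: [1415/12, 353/3, 1001/6]
= [118, 118, 167]

query (2,1) [L1,L2,L3,L4,L5] — begin 0,0,0
after L1 α=2/5: [446/5, 16, 76]
after L2 α=1/6: [515/6, 263/6, 205/3]
after L3 α=1/6: [3595/36, 2449/36, 580/9]
after L4 α=1/4: [4867/48, 4273/48, 1147/12]
after L5 α=1/2: [7843/96, 8833/96, 3787/24]
→ [82, 92, 158]

at x=1,y=2 over L1,L2,L3,L4,L5:
L1 α=0: [0, 0, 0]
L2 α=4/7: [268/7, 472/7, 460/7]
L3 α=1: [116, 104, 169]
L4 α=1/4: [383/4, 86, 293/2]
L5 α=3/8: [4735/32, 455/4, 2041/16]
rounded: [148, 114, 128]

at x=2,y=2 over L1,L2,L3:
L1 α=3/4: [108, 267/2, 417/4]
L2 α=1/2: [257/2, 645/4, 1017/8]
L3 α=3/5: [806/5, 1863/10, 3369/20]
→ [161, 186, 168]

at x=2,y=1 over L1,L2,L3:
L1 α=2/5: [446/5, 16, 76]
L2 α=1/6: [515/6, 263/6, 205/3]
L3 α=1/6: [3595/36, 2449/36, 580/9]
rounded: [100, 68, 64]


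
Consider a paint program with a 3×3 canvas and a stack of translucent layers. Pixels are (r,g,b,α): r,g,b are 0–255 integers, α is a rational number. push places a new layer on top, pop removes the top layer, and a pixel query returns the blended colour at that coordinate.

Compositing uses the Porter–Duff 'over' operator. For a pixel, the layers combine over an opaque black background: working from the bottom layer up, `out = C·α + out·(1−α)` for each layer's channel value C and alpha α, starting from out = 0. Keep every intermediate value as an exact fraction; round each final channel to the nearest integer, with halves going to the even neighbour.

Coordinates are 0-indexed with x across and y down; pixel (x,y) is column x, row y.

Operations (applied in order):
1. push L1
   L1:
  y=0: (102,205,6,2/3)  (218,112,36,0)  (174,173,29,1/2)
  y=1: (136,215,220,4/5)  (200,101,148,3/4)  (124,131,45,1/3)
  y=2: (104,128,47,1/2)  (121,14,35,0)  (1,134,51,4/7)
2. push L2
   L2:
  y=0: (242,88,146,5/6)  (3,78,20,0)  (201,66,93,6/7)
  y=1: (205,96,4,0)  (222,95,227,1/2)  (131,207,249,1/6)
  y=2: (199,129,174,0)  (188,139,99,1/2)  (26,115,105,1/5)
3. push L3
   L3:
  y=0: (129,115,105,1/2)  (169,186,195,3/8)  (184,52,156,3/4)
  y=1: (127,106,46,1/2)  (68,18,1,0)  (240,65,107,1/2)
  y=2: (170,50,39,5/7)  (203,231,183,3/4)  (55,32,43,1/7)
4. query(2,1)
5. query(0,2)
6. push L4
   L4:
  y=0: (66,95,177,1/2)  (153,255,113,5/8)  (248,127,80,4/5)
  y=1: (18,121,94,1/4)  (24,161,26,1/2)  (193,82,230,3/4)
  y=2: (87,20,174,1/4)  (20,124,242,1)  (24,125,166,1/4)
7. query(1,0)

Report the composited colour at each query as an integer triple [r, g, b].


query (2,1) [L1,L2,L3] — begin 0,0,0
+L1 (α=1/3) → [124/3, 131/3, 15]
+L2 (α=1/6) → [1013/18, 638/9, 54]
+L3 (α=1/2) → [5333/36, 1223/18, 161/2]
rounded: [148, 68, 80]

(0,2) stack=L1,L2,L3; from [0,0,0]:
L1 α=1/2: [52, 64, 47/2]
L2 α=0: [52, 64, 47/2]
L3 α=5/7: [954/7, 54, 242/7]
→ [136, 54, 35]

(1,0) stack=L1,L2,L3,L4; from [0,0,0]:
L1 α=0: [0, 0, 0]
L2 α=0: [0, 0, 0]
L3 α=3/8: [507/8, 279/4, 585/8]
L4 α=5/8: [7641/64, 5937/32, 6275/64]
→ [119, 186, 98]


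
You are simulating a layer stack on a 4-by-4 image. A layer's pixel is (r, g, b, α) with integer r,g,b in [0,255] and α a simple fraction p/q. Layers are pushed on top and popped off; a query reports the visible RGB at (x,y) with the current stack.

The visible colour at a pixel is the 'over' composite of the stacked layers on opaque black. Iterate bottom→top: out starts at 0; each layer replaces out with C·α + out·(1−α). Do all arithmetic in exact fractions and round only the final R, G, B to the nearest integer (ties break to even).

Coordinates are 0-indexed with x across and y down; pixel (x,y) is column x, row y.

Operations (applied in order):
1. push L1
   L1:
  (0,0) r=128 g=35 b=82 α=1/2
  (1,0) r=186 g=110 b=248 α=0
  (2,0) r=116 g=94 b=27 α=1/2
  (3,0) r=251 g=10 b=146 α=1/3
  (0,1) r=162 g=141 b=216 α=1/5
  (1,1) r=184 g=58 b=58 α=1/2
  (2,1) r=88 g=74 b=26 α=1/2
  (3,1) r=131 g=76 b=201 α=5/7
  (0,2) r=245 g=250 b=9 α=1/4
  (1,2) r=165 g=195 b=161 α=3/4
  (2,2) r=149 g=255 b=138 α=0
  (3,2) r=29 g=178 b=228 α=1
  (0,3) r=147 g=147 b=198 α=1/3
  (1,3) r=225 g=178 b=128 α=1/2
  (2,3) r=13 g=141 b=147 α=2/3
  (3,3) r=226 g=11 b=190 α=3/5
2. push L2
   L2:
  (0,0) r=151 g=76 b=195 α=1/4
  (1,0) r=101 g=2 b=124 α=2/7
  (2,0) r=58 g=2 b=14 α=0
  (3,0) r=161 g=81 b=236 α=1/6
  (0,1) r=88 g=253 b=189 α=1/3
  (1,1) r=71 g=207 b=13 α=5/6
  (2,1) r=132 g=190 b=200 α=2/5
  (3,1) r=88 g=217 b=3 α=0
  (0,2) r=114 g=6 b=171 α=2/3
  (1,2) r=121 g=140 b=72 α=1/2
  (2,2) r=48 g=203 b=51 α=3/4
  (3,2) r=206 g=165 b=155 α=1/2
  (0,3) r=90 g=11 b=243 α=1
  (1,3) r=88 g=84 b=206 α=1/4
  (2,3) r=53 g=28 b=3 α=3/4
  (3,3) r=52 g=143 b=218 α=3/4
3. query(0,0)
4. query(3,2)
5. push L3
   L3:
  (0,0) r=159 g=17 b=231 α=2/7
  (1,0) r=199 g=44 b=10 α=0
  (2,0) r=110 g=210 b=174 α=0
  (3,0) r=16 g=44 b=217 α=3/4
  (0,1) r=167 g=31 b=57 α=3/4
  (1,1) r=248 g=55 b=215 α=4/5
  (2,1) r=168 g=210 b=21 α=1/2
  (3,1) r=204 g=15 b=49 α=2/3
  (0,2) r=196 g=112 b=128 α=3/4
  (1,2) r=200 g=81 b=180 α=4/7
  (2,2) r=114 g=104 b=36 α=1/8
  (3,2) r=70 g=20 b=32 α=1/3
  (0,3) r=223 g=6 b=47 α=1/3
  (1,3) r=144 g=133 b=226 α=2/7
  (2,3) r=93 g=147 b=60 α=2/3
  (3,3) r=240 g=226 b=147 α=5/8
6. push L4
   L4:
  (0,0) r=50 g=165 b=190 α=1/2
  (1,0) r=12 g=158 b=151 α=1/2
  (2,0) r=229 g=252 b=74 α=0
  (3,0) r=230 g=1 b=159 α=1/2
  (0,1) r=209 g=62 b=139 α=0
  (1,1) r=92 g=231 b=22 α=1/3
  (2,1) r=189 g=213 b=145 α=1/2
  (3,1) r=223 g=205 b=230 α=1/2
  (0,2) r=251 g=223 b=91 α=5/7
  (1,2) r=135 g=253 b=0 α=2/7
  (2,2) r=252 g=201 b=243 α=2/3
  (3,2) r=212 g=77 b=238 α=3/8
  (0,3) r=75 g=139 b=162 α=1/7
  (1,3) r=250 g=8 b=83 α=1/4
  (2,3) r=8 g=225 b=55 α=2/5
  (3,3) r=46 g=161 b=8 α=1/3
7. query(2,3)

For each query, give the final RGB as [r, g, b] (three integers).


(0,0) stack=L1,L2; from [0,0,0]:
L1 α=1/2: [64, 35/2, 41]
L2 α=1/4: [343/4, 257/8, 159/2]
→ [86, 32, 80]

at x=3,y=2 over L1,L2:
+L1 (α=1) → [29, 178, 228]
+L2 (α=1/2) → [235/2, 343/2, 383/2]
= [118, 172, 192]

at x=2,y=3 over L1,L2,L3,L4:
L1 α=2/3: [26/3, 94, 98]
L2 α=3/4: [503/12, 89/2, 107/4]
L3 α=2/3: [2735/36, 677/6, 587/12]
L4 α=2/5: [2927/60, 1577/10, 1027/20]
rounded: [49, 158, 51]


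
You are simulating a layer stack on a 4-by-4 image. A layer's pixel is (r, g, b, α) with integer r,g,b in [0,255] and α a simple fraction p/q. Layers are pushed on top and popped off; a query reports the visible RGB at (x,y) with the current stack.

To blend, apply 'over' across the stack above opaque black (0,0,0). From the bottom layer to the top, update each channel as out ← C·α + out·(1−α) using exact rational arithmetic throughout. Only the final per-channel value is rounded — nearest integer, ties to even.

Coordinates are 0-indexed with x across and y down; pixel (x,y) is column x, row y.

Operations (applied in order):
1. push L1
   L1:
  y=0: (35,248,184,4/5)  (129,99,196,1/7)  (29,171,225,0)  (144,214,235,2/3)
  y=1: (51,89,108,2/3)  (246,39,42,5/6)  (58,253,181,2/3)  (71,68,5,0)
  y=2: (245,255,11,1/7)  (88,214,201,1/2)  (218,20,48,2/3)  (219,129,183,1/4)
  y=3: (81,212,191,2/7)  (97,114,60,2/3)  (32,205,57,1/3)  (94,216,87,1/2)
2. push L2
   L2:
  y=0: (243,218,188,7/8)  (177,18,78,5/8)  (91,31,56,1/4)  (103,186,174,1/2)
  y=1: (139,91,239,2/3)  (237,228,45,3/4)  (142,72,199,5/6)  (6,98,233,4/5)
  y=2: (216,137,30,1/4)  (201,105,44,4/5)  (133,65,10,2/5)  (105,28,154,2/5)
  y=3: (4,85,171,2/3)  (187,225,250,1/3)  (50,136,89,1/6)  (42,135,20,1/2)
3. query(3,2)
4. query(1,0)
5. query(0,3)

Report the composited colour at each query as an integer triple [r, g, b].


at x=3,y=2 over L1,L2:
after L1 α=1/4: [219/4, 129/4, 183/4]
after L2 α=2/5: [1497/20, 611/20, 1781/20]
rounded: [75, 31, 89]

at x=1,y=0 over L1,L2:
L1 α=1/7: [129/7, 99/7, 28]
L2 α=5/8: [3291/28, 927/56, 237/4]
rounded: [118, 17, 59]

at x=0,y=3 over L1,L2:
after L1 α=2/7: [162/7, 424/7, 382/7]
after L2 α=2/3: [218/21, 538/7, 2776/21]
= [10, 77, 132]


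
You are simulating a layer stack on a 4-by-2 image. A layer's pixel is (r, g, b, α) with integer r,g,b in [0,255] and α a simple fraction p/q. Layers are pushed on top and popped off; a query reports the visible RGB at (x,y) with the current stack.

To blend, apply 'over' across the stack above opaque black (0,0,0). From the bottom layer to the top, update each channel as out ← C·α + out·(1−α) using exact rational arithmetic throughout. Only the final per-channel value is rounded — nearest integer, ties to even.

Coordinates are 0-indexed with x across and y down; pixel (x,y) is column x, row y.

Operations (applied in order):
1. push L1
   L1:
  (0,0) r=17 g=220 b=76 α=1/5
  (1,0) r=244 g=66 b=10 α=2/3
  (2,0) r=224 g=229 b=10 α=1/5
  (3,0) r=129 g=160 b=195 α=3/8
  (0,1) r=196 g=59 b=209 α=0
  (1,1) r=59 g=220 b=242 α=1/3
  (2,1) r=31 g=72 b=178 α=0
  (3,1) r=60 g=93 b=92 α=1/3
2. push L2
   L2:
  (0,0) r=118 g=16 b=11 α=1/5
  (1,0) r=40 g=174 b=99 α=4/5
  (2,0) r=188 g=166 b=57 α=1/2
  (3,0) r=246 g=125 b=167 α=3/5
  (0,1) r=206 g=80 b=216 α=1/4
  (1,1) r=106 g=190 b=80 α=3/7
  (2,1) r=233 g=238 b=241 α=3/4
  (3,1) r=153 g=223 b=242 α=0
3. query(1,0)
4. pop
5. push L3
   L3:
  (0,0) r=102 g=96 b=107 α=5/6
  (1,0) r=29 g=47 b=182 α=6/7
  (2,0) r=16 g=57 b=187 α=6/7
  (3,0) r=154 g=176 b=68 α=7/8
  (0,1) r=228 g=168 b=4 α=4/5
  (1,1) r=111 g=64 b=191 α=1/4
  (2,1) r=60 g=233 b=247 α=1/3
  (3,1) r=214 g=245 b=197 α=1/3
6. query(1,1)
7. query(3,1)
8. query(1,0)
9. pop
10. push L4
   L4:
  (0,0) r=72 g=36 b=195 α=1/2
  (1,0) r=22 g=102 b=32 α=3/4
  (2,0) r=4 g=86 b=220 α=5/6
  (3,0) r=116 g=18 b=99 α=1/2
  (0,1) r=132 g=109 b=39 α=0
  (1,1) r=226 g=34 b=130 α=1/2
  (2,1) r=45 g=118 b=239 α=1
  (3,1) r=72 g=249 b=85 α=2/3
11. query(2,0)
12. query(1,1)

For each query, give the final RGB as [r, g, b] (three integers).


query (1,0) [L1,L2] — begin 0,0,0
after L1 α=2/3: [488/3, 44, 20/3]
after L2 α=4/5: [968/15, 148, 1208/15]
→ [65, 148, 81]

(1,1) stack=L1,L3; from [0,0,0]:
+L1 (α=1/3) → [59/3, 220/3, 242/3]
+L3 (α=1/4) → [85/2, 71, 433/4]
rounded: [42, 71, 108]

query (3,1) [L1,L3] — begin 0,0,0
+L1 (α=1/3) → [20, 31, 92/3]
+L3 (α=1/3) → [254/3, 307/3, 775/9]
= [85, 102, 86]

query (1,0) [L1,L3] — begin 0,0,0
after L1 α=2/3: [488/3, 44, 20/3]
after L3 α=6/7: [1010/21, 326/7, 3296/21]
= [48, 47, 157]

query (2,0) [L1,L4] — begin 0,0,0
after L1 α=1/5: [224/5, 229/5, 2]
after L4 α=5/6: [54/5, 793/10, 551/3]
→ [11, 79, 184]

query (1,1) [L1,L4] — begin 0,0,0
+L1 (α=1/3) → [59/3, 220/3, 242/3]
+L4 (α=1/2) → [737/6, 161/3, 316/3]
rounded: [123, 54, 105]


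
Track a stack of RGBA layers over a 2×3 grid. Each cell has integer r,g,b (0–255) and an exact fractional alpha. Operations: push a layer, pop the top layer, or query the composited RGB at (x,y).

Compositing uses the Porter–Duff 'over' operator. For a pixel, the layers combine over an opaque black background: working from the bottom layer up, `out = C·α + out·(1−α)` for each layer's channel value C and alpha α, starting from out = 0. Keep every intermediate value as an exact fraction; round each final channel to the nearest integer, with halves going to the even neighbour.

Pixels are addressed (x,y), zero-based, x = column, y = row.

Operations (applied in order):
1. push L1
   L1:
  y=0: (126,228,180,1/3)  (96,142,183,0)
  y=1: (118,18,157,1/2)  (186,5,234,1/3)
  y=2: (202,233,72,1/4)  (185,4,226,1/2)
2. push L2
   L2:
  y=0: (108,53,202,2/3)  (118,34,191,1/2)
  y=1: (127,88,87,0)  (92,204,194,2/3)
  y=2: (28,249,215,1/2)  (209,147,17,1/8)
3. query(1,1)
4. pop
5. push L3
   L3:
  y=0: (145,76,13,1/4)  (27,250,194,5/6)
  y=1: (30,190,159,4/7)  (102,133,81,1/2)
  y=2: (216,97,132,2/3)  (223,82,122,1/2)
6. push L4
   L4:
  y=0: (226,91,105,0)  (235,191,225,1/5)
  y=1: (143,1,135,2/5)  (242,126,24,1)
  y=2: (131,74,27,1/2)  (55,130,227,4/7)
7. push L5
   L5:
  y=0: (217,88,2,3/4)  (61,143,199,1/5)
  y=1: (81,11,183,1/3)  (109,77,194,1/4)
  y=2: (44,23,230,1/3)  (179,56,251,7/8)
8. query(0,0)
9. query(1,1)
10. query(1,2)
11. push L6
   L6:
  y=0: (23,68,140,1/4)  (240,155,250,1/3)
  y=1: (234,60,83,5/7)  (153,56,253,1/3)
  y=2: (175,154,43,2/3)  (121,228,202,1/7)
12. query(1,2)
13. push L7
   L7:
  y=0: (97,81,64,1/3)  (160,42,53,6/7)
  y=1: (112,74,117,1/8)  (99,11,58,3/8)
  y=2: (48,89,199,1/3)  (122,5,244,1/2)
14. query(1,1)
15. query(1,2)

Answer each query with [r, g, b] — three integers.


(1,1) stack=L1,L2; from [0,0,0]:
+L1 (α=1/3) → [62, 5/3, 78]
+L2 (α=2/3) → [82, 1229/9, 466/3]
→ [82, 137, 155]

query (0,0) [L1,L3,L4,L5] — begin 0,0,0
L1 α=1/3: [42, 76, 60]
L3 α=1/4: [271/4, 76, 193/4]
L4 α=0: [271/4, 76, 193/4]
L5 α=3/4: [2875/16, 85, 217/16]
→ [180, 85, 14]

query (1,1) [L1,L3,L4,L5] — begin 0,0,0
+L1 (α=1/3) → [62, 5/3, 78]
+L3 (α=1/2) → [82, 202/3, 159/2]
+L4 (α=1) → [242, 126, 24]
+L5 (α=1/4) → [835/4, 455/4, 133/2]
rounded: [209, 114, 66]

query (1,2) [L1,L3,L4,L5] — begin 0,0,0
L1 α=1/2: [185/2, 2, 113]
L3 α=1/2: [631/4, 42, 235/2]
L4 α=4/7: [2773/28, 646/7, 2521/14]
L5 α=7/8: [37857/224, 1695/28, 27119/112]
= [169, 61, 242]

(1,2) stack=L1,L3,L4,L5,L6; from [0,0,0]:
+L1 (α=1/2) → [185/2, 2, 113]
+L3 (α=1/2) → [631/4, 42, 235/2]
+L4 (α=4/7) → [2773/28, 646/7, 2521/14]
+L5 (α=7/8) → [37857/224, 1695/28, 27119/112]
+L6 (α=1/7) → [127123/784, 8277/98, 92669/392]
→ [162, 84, 236]

query (1,1) [L1,L3,L4,L5,L6,L7] — begin 0,0,0
L1 α=1/3: [62, 5/3, 78]
L3 α=1/2: [82, 202/3, 159/2]
L4 α=1: [242, 126, 24]
L5 α=1/4: [835/4, 455/4, 133/2]
L6 α=1/3: [1141/6, 189/2, 386/3]
L7 α=3/8: [7487/48, 1011/16, 613/6]
→ [156, 63, 102]

query (1,2) [L1,L3,L4,L5,L6,L7] — begin 0,0,0
+L1 (α=1/2) → [185/2, 2, 113]
+L3 (α=1/2) → [631/4, 42, 235/2]
+L4 (α=4/7) → [2773/28, 646/7, 2521/14]
+L5 (α=7/8) → [37857/224, 1695/28, 27119/112]
+L6 (α=1/7) → [127123/784, 8277/98, 92669/392]
+L7 (α=1/2) → [222771/1568, 8767/196, 188317/784]
rounded: [142, 45, 240]


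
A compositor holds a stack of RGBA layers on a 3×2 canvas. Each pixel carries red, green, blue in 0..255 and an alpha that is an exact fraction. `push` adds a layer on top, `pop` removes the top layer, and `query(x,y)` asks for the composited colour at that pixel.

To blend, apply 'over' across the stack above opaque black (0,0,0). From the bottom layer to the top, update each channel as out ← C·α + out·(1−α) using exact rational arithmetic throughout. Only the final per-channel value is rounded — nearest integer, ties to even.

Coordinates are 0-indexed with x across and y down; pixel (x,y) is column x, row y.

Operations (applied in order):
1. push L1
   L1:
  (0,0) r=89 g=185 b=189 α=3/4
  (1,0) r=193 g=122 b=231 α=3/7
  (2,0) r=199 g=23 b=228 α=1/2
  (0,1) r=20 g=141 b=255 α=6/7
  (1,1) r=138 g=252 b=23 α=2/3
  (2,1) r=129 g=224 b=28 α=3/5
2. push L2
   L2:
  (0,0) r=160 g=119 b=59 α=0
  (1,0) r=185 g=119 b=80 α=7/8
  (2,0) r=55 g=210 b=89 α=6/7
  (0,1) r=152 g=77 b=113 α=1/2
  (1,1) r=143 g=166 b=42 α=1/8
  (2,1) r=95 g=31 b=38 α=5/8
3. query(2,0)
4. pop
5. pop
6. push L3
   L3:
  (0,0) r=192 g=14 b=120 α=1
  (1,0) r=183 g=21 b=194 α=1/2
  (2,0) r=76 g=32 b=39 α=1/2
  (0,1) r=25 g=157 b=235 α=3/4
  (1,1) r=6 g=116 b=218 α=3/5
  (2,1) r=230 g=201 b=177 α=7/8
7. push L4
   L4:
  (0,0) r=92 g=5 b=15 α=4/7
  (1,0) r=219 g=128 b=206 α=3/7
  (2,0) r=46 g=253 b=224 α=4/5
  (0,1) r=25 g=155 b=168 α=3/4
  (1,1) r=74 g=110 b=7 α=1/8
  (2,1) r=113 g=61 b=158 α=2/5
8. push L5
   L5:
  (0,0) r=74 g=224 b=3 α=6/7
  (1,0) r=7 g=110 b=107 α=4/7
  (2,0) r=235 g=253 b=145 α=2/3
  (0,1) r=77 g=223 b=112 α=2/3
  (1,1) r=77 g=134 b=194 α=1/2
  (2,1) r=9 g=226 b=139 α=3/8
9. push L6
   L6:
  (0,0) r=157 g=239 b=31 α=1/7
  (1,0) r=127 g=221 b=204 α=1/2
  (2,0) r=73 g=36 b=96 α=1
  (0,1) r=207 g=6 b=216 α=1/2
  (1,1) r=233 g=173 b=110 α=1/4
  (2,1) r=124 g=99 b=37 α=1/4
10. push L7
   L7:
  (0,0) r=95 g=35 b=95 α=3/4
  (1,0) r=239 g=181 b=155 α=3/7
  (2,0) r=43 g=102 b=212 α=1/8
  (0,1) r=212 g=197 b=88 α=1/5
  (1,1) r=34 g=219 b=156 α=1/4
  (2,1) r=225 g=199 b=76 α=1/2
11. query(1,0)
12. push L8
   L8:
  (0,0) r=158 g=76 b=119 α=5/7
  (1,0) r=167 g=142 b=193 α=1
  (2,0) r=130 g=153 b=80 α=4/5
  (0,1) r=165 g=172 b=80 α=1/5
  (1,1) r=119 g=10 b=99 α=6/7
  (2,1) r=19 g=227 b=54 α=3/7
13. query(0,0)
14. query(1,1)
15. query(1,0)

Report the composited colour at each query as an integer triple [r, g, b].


at x=2,y=0 over L1,L2:
after L1 α=1/2: [199/2, 23/2, 114]
after L2 α=6/7: [859/14, 2543/14, 648/7]
→ [61, 182, 93]

(1,0) stack=L3,L4,L5,L6,L7; from [0,0,0]:
L3 α=1/2: [183/2, 21/2, 97]
L4 α=3/7: [1023/7, 426/7, 1006/7]
L5 α=4/7: [3265/49, 4358/49, 6014/49]
L6 α=1/2: [4744/49, 15187/98, 8005/49]
L7 α=3/7: [54109/343, 56981/343, 54805/343]
→ [158, 166, 160]

at x=0,y=0 over L3,L4,L5,L6,L7,L8:
after L3 α=1: [192, 14, 120]
after L4 α=4/7: [944/7, 62/7, 60]
after L5 α=6/7: [4052/49, 9470/49, 78/7]
after L6 α=1/7: [32005/343, 68531/343, 685/49]
after L7 α=3/4: [32440/343, 52273/686, 7325/98]
after L8 α=5/7: [335850/2401, 182613/2401, 36480/343]
→ [140, 76, 106]

(1,1) stack=L3,L4,L5,L6,L7,L8; from [0,0,0]:
after L3 α=3/5: [18/5, 348/5, 654/5]
after L4 α=1/8: [62/5, 1493/20, 4613/40]
after L5 α=1/2: [447/10, 4173/40, 12373/80]
after L6 α=1/4: [3671/40, 19439/160, 45919/320]
after L7 α=1/4: [12373/160, 93357/640, 187677/1280]
after L8 α=6/7: [126613/1120, 131757/4480, 947997/8960]
→ [113, 29, 106]

at x=1,y=0 over L3,L4,L5,L6,L7,L8:
after L3 α=1/2: [183/2, 21/2, 97]
after L4 α=3/7: [1023/7, 426/7, 1006/7]
after L5 α=4/7: [3265/49, 4358/49, 6014/49]
after L6 α=1/2: [4744/49, 15187/98, 8005/49]
after L7 α=3/7: [54109/343, 56981/343, 54805/343]
after L8 α=1: [167, 142, 193]
rounded: [167, 142, 193]


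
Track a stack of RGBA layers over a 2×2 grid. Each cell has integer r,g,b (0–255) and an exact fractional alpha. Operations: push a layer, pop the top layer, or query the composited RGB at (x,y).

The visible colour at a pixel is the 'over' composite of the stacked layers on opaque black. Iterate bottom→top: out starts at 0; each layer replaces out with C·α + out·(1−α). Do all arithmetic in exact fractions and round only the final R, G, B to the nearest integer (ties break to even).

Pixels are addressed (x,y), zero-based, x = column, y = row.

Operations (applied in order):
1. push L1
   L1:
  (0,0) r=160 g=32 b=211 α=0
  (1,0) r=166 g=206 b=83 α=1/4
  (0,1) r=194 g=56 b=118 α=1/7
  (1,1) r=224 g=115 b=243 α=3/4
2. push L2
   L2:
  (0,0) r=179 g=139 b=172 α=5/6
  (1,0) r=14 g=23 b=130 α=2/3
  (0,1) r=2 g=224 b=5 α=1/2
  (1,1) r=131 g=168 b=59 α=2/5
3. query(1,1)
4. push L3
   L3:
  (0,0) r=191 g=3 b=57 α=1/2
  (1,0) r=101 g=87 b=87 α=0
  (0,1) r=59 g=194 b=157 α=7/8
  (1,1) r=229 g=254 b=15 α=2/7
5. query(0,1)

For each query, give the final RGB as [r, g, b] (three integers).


at x=1,y=1 over L1,L2:
+L1 (α=3/4) → [168, 345/4, 729/4]
+L2 (α=2/5) → [766/5, 2379/20, 2659/20]
= [153, 119, 133]

at x=0,y=1 over L1,L2,L3:
+L1 (α=1/7) → [194/7, 8, 118/7]
+L2 (α=1/2) → [104/7, 116, 153/14]
+L3 (α=7/8) → [2995/56, 737/4, 15539/112]
→ [53, 184, 139]


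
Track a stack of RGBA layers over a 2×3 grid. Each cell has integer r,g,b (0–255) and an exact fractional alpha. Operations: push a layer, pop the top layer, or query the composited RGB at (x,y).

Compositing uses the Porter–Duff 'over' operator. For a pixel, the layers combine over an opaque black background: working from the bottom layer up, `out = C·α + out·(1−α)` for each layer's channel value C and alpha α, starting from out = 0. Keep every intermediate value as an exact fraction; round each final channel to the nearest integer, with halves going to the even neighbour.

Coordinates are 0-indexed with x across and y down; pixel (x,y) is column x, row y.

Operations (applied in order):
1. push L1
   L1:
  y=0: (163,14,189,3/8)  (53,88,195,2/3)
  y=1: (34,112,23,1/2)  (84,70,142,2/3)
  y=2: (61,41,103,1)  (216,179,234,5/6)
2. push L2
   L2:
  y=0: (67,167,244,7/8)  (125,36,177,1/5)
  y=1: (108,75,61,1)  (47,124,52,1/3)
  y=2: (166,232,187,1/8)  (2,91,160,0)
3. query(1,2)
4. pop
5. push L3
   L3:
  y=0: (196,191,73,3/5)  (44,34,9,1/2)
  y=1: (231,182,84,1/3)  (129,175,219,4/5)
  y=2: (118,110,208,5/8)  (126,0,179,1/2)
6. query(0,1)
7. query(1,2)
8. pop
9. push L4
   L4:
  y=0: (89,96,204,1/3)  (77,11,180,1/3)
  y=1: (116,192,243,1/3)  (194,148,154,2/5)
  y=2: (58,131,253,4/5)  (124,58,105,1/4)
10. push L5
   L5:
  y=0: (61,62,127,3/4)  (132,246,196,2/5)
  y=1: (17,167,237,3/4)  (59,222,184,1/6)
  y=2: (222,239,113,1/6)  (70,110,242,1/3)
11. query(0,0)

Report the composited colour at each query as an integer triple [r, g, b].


at x=1,y=2 over L1,L2:
L1 α=5/6: [180, 895/6, 195]
L2 α=0: [180, 895/6, 195]
rounded: [180, 149, 195]

query (0,1) [L1,L3] — begin 0,0,0
L1 α=1/2: [17, 56, 23/2]
L3 α=1/3: [265/3, 98, 107/3]
→ [88, 98, 36]

at x=1,y=2 over L1,L3:
L1 α=5/6: [180, 895/6, 195]
L3 α=1/2: [153, 895/12, 187]
rounded: [153, 75, 187]

(0,0) stack=L1,L4,L5; from [0,0,0]:
after L1 α=3/8: [489/8, 21/4, 567/8]
after L4 α=1/3: [845/12, 71/2, 461/4]
after L5 α=3/4: [3041/48, 443/8, 1985/16]
→ [63, 55, 124]
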